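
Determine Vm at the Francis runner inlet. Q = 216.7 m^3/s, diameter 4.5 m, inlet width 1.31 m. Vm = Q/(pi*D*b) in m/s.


Vm = 216.7 / (pi * 4.5 * 1.31) = 11.7011 m/s


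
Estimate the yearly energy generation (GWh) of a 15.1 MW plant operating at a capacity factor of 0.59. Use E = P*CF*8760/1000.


E = 15.1 * 0.59 * 8760 / 1000 = 78.0428 GWh


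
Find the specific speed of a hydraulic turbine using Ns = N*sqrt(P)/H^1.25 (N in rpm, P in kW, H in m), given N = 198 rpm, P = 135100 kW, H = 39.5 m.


Ns = 198 * 135100^0.5 / 39.5^1.25 = 734.9309


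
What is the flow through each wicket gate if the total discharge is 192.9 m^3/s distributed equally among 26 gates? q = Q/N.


q = 192.9 / 26 = 7.4192 m^3/s


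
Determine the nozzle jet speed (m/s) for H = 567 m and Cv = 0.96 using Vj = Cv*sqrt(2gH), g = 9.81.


Vj = 0.96 * sqrt(2*9.81*567) = 101.2540 m/s


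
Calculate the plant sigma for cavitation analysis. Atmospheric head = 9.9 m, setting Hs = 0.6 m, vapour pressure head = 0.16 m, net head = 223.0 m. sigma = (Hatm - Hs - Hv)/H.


sigma = (9.9 - 0.6 - 0.16) / 223.0 = 0.0410


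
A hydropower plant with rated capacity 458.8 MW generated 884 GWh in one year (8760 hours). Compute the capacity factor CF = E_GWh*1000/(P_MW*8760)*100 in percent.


CF = 884 * 1000 / (458.8 * 8760) * 100 = 21.9950 %


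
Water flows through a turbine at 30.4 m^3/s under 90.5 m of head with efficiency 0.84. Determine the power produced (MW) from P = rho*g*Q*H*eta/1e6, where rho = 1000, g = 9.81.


P = 1000 * 9.81 * 30.4 * 90.5 * 0.84 / 1e6 = 22.6710 MW


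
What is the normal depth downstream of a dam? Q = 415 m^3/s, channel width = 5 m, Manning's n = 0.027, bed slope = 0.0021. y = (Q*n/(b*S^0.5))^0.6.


y = (415 * 0.027 / (5 * 0.0021^0.5))^0.6 = 10.3181 m


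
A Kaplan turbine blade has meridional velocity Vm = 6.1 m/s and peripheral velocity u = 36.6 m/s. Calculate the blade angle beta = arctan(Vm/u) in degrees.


beta = arctan(6.1 / 36.6) = 9.4623 degrees


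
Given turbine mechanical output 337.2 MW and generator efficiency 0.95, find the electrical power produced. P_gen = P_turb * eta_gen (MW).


P_gen = 337.2 * 0.95 = 320.3400 MW


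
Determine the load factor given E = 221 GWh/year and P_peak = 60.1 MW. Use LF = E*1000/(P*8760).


LF = 221 * 1000 / (60.1 * 8760) = 0.4198


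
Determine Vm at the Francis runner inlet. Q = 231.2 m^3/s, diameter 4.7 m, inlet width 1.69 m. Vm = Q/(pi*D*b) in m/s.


Vm = 231.2 / (pi * 4.7 * 1.69) = 9.2652 m/s


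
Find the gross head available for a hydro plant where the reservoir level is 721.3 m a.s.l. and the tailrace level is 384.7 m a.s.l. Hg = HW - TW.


Hg = 721.3 - 384.7 = 336.6000 m


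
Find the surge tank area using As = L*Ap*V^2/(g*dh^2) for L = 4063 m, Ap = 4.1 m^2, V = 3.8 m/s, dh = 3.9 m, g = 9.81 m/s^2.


As = 4063 * 4.1 * 3.8^2 / (9.81 * 3.9^2) = 1612.1285 m^2


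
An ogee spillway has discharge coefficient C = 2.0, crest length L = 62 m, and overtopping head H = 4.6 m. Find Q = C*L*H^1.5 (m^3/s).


Q = 2.0 * 62 * 4.6^1.5 = 1223.3717 m^3/s


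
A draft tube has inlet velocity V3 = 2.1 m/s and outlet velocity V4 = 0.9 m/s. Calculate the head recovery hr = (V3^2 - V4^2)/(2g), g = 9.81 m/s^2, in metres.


hr = (2.1^2 - 0.9^2) / (2*9.81) = 0.1835 m


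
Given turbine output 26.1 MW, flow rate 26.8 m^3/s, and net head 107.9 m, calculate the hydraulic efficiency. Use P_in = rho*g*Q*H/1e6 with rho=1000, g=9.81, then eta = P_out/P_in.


P_in = 1000 * 9.81 * 26.8 * 107.9 / 1e6 = 28.3678 MW
eta = 26.1 / 28.3678 = 0.9201


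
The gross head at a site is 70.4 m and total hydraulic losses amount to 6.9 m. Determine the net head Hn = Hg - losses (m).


Hn = 70.4 - 6.9 = 63.5000 m


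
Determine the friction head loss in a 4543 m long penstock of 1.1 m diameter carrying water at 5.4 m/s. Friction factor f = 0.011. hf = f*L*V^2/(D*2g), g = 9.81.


hf = 0.011 * 4543 * 5.4^2 / (1.1 * 2 * 9.81) = 67.5198 m


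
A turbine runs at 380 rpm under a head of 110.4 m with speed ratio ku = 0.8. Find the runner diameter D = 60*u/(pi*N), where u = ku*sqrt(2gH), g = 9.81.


u = 0.8 * sqrt(2*9.81*110.4) = 37.2327 m/s
D = 60 * 37.2327 / (pi * 380) = 1.8713 m


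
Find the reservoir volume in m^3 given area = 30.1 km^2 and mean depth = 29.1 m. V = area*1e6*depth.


V = 30.1 * 1e6 * 29.1 = 8.7591e+08 m^3


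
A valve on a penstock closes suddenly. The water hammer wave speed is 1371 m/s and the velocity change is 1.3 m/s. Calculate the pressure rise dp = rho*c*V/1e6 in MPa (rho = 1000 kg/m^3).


dp = 1000 * 1371 * 1.3 / 1e6 = 1.7823 MPa


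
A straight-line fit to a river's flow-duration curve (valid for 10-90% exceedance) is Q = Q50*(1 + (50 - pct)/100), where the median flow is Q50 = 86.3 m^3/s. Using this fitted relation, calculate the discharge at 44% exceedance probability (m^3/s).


Q = 86.3 * (1 + (50 - 44)/100) = 91.4780 m^3/s


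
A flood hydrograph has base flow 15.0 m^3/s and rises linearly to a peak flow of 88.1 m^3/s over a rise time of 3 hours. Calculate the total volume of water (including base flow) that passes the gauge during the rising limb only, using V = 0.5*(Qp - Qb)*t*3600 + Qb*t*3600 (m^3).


V = 0.5*(88.1 - 15.0)*3*3600 + 15.0*3*3600 = 556740.0000 m^3


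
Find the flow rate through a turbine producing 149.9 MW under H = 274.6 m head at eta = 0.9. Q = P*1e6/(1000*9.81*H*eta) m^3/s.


Q = 149.9 * 1e6 / (1000 * 9.81 * 274.6 * 0.9) = 61.8286 m^3/s


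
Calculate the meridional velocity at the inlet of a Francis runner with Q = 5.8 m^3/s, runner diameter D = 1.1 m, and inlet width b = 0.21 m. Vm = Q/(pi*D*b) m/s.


Vm = 5.8 / (pi * 1.1 * 0.21) = 7.9922 m/s


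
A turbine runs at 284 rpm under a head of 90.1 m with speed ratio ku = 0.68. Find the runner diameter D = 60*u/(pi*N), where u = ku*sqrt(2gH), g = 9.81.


u = 0.68 * sqrt(2*9.81*90.1) = 28.5904 m/s
D = 60 * 28.5904 / (pi * 284) = 1.9227 m


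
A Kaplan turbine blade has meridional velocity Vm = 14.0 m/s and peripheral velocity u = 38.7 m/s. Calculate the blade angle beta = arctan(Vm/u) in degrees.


beta = arctan(14.0 / 38.7) = 19.8880 degrees


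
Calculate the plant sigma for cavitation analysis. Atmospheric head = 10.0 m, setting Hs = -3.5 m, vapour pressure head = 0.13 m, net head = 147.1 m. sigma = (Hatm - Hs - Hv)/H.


sigma = (10.0 - (-3.5) - 0.13) / 147.1 = 0.0909


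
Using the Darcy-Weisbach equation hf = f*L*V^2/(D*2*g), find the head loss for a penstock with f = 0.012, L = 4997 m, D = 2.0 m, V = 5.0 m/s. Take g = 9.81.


hf = 0.012 * 4997 * 5.0^2 / (2.0 * 2 * 9.81) = 38.2034 m


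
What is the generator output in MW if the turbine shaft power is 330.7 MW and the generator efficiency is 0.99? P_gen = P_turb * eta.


P_gen = 330.7 * 0.99 = 327.3930 MW


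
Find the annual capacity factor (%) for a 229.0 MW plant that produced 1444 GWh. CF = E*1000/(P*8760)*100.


CF = 1444 * 1000 / (229.0 * 8760) * 100 = 71.9826 %


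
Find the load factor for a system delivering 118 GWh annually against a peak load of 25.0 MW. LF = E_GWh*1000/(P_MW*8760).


LF = 118 * 1000 / (25.0 * 8760) = 0.5388


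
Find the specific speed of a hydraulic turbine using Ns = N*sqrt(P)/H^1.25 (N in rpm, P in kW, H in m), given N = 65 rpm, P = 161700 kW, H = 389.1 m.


Ns = 65 * 161700^0.5 / 389.1^1.25 = 15.1249


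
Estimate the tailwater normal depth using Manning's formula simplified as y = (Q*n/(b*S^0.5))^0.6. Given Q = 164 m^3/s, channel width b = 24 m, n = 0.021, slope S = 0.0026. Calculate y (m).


y = (164 * 0.021 / (24 * 0.0026^0.5))^0.6 = 1.8605 m


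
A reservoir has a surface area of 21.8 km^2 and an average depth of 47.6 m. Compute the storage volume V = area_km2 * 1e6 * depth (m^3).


V = 21.8 * 1e6 * 47.6 = 1.0377e+09 m^3


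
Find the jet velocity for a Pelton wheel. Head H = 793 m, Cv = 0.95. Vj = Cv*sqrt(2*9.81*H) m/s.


Vj = 0.95 * sqrt(2*9.81*793) = 118.4976 m/s


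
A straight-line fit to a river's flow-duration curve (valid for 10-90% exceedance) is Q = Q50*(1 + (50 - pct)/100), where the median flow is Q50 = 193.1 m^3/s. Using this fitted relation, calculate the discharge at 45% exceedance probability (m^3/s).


Q = 193.1 * (1 + (50 - 45)/100) = 202.7550 m^3/s


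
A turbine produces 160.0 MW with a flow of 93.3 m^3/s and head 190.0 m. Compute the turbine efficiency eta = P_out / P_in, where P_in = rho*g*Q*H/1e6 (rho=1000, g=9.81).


P_in = 1000 * 9.81 * 93.3 * 190.0 / 1e6 = 173.9019 MW
eta = 160.0 / 173.9019 = 0.9201


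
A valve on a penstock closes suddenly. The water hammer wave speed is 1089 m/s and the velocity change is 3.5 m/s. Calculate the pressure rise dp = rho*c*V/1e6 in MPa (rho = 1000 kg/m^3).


dp = 1000 * 1089 * 3.5 / 1e6 = 3.8115 MPa


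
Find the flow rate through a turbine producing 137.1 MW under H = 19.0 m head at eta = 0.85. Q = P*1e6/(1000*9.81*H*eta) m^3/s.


Q = 137.1 * 1e6 / (1000 * 9.81 * 19.0 * 0.85) = 865.3582 m^3/s


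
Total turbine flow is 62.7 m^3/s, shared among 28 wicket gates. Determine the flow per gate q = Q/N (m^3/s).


q = 62.7 / 28 = 2.2393 m^3/s


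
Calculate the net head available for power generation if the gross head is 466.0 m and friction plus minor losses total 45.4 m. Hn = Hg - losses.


Hn = 466.0 - 45.4 = 420.6000 m


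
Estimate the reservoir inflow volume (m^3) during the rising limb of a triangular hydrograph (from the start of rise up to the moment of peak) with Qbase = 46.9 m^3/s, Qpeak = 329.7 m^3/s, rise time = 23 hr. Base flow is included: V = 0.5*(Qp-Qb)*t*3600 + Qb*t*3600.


V = 0.5*(329.7 - 46.9)*23*3600 + 46.9*23*3600 = 1.5591e+07 m^3


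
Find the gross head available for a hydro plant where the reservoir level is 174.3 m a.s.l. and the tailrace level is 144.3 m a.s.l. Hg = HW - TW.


Hg = 174.3 - 144.3 = 30.0000 m


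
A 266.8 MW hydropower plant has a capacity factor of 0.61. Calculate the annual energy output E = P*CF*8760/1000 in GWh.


E = 266.8 * 0.61 * 8760 / 1000 = 1425.6725 GWh


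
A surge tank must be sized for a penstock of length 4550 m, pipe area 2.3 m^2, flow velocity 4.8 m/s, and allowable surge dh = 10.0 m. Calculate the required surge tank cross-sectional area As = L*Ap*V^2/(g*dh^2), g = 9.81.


As = 4550 * 2.3 * 4.8^2 / (9.81 * 10.0^2) = 245.7835 m^2


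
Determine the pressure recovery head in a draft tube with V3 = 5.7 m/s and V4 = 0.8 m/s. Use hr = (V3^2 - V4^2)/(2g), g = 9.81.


hr = (5.7^2 - 0.8^2) / (2*9.81) = 1.6233 m


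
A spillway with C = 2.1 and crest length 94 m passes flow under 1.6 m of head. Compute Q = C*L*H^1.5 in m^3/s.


Q = 2.1 * 94 * 1.6^1.5 = 399.5095 m^3/s


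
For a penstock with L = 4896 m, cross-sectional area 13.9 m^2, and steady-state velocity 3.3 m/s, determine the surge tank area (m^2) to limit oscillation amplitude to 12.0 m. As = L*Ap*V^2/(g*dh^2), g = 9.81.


As = 4896 * 13.9 * 3.3^2 / (9.81 * 12.0^2) = 524.6294 m^2


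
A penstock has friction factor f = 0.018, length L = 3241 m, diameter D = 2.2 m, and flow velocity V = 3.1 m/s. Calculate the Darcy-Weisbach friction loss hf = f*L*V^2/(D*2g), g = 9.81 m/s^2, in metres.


hf = 0.018 * 3241 * 3.1^2 / (2.2 * 2 * 9.81) = 12.9883 m


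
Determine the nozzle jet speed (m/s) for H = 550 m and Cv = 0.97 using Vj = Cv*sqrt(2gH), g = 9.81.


Vj = 0.97 * sqrt(2*9.81*550) = 100.7633 m/s


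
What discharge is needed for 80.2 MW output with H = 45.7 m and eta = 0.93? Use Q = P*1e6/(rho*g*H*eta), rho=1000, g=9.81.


Q = 80.2 * 1e6 / (1000 * 9.81 * 45.7 * 0.93) = 192.3562 m^3/s


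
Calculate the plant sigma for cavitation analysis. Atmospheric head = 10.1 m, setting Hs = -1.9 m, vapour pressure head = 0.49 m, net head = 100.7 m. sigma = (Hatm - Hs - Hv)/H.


sigma = (10.1 - (-1.9) - 0.49) / 100.7 = 0.1143


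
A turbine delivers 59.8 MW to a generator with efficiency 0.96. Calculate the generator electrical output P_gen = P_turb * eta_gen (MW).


P_gen = 59.8 * 0.96 = 57.4080 MW


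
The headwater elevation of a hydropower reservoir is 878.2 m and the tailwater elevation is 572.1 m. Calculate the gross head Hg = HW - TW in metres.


Hg = 878.2 - 572.1 = 306.1000 m


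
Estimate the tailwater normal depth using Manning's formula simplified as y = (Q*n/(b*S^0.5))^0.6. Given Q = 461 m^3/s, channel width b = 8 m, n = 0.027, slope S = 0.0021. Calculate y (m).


y = (461 * 0.027 / (8 * 0.0021^0.5))^0.6 = 8.2893 m


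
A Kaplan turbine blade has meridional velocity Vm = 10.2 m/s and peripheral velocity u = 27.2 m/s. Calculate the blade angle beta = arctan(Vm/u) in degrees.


beta = arctan(10.2 / 27.2) = 20.5560 degrees


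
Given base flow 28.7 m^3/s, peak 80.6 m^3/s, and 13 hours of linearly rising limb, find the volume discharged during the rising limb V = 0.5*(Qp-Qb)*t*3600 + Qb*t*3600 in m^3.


V = 0.5*(80.6 - 28.7)*13*3600 + 28.7*13*3600 = 2.5576e+06 m^3


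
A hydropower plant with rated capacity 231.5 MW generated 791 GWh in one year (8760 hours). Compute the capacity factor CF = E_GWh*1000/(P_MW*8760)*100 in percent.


CF = 791 * 1000 / (231.5 * 8760) * 100 = 39.0051 %


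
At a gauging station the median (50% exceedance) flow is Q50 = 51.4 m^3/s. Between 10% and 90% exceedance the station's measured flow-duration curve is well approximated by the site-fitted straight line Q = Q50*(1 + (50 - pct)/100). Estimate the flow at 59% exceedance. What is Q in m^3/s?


Q = 51.4 * (1 + (50 - 59)/100) = 46.7740 m^3/s


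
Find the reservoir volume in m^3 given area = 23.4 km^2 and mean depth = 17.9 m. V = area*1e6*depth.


V = 23.4 * 1e6 * 17.9 = 4.1886e+08 m^3


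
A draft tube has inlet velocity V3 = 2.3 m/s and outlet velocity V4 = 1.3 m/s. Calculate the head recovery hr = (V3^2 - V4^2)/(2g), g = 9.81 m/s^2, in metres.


hr = (2.3^2 - 1.3^2) / (2*9.81) = 0.1835 m


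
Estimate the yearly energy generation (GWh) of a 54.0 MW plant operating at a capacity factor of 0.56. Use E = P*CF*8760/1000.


E = 54.0 * 0.56 * 8760 / 1000 = 264.9024 GWh


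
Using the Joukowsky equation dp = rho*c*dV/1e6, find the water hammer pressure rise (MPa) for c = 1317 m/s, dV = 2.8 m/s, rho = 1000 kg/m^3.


dp = 1000 * 1317 * 2.8 / 1e6 = 3.6876 MPa


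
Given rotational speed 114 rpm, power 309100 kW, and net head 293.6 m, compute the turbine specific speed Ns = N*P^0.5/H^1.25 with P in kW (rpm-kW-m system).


Ns = 114 * 309100^0.5 / 293.6^1.25 = 52.1506


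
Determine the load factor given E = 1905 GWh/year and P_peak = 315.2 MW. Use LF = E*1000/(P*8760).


LF = 1905 * 1000 / (315.2 * 8760) = 0.6899


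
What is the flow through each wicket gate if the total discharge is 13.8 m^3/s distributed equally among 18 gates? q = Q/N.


q = 13.8 / 18 = 0.7667 m^3/s


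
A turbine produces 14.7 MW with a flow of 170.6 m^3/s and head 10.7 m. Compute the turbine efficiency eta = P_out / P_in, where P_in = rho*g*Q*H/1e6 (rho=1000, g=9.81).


P_in = 1000 * 9.81 * 170.6 * 10.7 / 1e6 = 17.9074 MW
eta = 14.7 / 17.9074 = 0.8209


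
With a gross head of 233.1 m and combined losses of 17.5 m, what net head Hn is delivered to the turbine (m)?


Hn = 233.1 - 17.5 = 215.6000 m


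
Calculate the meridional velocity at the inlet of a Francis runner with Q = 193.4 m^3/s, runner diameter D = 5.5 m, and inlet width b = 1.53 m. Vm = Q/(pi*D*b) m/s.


Vm = 193.4 / (pi * 5.5 * 1.53) = 7.3156 m/s


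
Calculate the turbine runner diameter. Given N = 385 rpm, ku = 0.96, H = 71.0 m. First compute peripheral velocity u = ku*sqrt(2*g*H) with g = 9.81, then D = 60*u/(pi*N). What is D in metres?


u = 0.96 * sqrt(2*9.81*71.0) = 35.8303 m/s
D = 60 * 35.8303 / (pi * 385) = 1.7774 m


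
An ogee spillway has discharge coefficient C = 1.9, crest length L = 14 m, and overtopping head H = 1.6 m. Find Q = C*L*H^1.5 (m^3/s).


Q = 1.9 * 14 * 1.6^1.5 = 53.8346 m^3/s


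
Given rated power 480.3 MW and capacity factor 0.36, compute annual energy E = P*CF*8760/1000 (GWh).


E = 480.3 * 0.36 * 8760 / 1000 = 1514.6741 GWh


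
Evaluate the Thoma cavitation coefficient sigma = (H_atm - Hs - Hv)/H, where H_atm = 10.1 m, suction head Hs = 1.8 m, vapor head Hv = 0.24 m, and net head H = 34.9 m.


sigma = (10.1 - 1.8 - 0.24) / 34.9 = 0.2309


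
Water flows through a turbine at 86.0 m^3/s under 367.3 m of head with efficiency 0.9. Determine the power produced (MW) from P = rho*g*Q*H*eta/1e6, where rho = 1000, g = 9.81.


P = 1000 * 9.81 * 86.0 * 367.3 * 0.9 / 1e6 = 278.8887 MW


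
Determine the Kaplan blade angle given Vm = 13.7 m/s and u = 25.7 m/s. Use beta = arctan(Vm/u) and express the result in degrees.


beta = arctan(13.7 / 25.7) = 28.0609 degrees


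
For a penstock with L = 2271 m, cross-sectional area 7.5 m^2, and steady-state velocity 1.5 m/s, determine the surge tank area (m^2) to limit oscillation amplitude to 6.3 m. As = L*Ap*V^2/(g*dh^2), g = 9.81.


As = 2271 * 7.5 * 1.5^2 / (9.81 * 6.3^2) = 98.4262 m^2


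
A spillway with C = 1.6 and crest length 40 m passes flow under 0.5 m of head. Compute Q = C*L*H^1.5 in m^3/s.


Q = 1.6 * 40 * 0.5^1.5 = 22.6274 m^3/s


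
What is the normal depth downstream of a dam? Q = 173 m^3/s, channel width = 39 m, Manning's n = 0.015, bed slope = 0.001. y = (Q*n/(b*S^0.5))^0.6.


y = (173 * 0.015 / (39 * 0.001^0.5))^0.6 = 1.5626 m


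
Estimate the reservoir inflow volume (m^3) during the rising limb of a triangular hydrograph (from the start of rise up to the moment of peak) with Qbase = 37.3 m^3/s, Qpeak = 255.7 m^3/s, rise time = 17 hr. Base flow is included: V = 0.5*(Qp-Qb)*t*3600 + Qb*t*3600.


V = 0.5*(255.7 - 37.3)*17*3600 + 37.3*17*3600 = 8.9658e+06 m^3


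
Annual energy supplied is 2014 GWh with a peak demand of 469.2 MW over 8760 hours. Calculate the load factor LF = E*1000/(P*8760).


LF = 2014 * 1000 / (469.2 * 8760) = 0.4900


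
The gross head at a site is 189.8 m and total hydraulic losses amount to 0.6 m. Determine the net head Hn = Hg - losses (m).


Hn = 189.8 - 0.6 = 189.2000 m


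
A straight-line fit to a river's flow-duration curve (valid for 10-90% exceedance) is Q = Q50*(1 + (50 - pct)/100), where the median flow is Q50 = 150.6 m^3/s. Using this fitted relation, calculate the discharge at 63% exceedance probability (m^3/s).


Q = 150.6 * (1 + (50 - 63)/100) = 131.0220 m^3/s


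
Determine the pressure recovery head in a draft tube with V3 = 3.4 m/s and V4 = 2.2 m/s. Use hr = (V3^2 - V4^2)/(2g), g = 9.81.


hr = (3.4^2 - 2.2^2) / (2*9.81) = 0.3425 m


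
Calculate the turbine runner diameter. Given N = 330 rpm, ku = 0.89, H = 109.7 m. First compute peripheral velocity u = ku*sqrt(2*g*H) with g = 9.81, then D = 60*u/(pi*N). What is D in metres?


u = 0.89 * sqrt(2*9.81*109.7) = 41.2898 m/s
D = 60 * 41.2898 / (pi * 330) = 2.3896 m


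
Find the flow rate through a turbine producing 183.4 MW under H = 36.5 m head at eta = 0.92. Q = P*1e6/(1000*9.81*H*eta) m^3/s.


Q = 183.4 * 1e6 / (1000 * 9.81 * 36.5 * 0.92) = 556.7364 m^3/s


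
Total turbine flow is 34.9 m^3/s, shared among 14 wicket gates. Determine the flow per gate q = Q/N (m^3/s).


q = 34.9 / 14 = 2.4929 m^3/s


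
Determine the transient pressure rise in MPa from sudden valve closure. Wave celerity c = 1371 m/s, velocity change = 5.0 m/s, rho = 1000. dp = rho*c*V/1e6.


dp = 1000 * 1371 * 5.0 / 1e6 = 6.8550 MPa


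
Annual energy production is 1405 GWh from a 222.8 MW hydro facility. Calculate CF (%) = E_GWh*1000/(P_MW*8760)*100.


CF = 1405 * 1000 / (222.8 * 8760) * 100 = 71.9875 %


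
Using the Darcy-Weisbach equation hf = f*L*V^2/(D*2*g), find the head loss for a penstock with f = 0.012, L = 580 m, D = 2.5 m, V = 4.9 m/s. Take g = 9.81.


hf = 0.012 * 580 * 4.9^2 / (2.5 * 2 * 9.81) = 3.4069 m


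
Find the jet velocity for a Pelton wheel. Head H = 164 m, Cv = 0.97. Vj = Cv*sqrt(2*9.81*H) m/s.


Vj = 0.97 * sqrt(2*9.81*164) = 55.0229 m/s


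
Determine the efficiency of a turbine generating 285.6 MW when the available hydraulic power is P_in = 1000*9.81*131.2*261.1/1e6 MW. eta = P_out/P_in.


P_in = 1000 * 9.81 * 131.2 * 261.1 / 1e6 = 336.0545 MW
eta = 285.6 / 336.0545 = 0.8499


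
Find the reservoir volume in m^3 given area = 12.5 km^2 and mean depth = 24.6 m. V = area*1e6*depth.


V = 12.5 * 1e6 * 24.6 = 3.0750e+08 m^3


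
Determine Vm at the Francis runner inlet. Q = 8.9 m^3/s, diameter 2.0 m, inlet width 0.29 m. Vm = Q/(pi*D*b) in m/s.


Vm = 8.9 / (pi * 2.0 * 0.29) = 4.8844 m/s


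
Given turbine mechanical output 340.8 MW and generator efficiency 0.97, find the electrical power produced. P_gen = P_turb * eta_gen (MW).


P_gen = 340.8 * 0.97 = 330.5760 MW


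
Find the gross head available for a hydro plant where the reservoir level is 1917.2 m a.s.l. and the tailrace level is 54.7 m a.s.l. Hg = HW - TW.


Hg = 1917.2 - 54.7 = 1862.5000 m


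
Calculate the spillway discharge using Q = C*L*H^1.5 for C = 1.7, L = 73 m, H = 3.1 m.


Q = 1.7 * 73 * 3.1^1.5 = 677.3519 m^3/s


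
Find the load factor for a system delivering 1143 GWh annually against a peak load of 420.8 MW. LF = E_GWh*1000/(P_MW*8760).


LF = 1143 * 1000 / (420.8 * 8760) = 0.3101


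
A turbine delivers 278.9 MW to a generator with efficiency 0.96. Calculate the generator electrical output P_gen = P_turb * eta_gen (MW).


P_gen = 278.9 * 0.96 = 267.7440 MW


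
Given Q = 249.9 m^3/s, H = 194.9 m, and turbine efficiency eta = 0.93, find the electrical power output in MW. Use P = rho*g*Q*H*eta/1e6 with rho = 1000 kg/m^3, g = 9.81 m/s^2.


P = 1000 * 9.81 * 249.9 * 194.9 * 0.93 / 1e6 = 444.3550 MW


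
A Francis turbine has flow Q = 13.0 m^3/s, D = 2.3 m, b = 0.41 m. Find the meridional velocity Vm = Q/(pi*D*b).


Vm = 13.0 / (pi * 2.3 * 0.41) = 4.3882 m/s


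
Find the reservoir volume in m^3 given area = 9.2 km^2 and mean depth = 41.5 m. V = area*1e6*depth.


V = 9.2 * 1e6 * 41.5 = 3.8180e+08 m^3


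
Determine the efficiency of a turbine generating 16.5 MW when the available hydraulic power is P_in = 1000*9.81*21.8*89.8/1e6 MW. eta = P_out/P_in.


P_in = 1000 * 9.81 * 21.8 * 89.8 / 1e6 = 19.2044 MW
eta = 16.5 / 19.2044 = 0.8592


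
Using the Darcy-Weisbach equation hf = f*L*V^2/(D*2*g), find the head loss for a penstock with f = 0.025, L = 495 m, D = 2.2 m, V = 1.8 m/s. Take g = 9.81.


hf = 0.025 * 495 * 1.8^2 / (2.2 * 2 * 9.81) = 0.9289 m


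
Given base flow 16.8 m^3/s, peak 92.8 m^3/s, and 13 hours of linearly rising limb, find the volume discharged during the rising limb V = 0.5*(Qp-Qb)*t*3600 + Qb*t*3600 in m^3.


V = 0.5*(92.8 - 16.8)*13*3600 + 16.8*13*3600 = 2.5646e+06 m^3


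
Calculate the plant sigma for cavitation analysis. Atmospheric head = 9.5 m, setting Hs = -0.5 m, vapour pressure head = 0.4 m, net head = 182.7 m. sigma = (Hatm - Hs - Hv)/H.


sigma = (9.5 - (-0.5) - 0.4) / 182.7 = 0.0525


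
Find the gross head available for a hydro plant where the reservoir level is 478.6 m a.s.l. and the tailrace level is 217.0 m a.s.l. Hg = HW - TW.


Hg = 478.6 - 217.0 = 261.6000 m


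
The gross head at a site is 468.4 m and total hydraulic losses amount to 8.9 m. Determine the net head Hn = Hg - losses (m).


Hn = 468.4 - 8.9 = 459.5000 m


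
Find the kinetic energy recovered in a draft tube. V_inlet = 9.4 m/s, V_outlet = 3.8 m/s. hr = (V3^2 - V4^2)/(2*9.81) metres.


hr = (9.4^2 - 3.8^2) / (2*9.81) = 3.7676 m


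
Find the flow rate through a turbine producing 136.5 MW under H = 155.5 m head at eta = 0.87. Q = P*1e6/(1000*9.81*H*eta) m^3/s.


Q = 136.5 * 1e6 / (1000 * 9.81 * 155.5 * 0.87) = 102.8523 m^3/s


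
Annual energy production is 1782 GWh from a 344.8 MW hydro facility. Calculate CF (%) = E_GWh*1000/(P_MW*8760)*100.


CF = 1782 * 1000 / (344.8 * 8760) * 100 = 58.9979 %


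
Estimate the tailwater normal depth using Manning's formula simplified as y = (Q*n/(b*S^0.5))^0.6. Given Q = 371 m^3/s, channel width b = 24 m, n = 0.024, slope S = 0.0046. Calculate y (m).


y = (371 * 0.024 / (24 * 0.0046^0.5))^0.6 = 2.7720 m


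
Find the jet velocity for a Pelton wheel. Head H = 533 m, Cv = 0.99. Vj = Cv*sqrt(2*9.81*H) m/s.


Vj = 0.99 * sqrt(2*9.81*533) = 101.2391 m/s


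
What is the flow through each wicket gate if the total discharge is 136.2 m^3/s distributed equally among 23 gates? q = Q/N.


q = 136.2 / 23 = 5.9217 m^3/s


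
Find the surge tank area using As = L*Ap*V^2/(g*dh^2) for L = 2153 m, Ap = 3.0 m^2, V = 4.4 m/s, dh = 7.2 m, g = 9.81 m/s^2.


As = 2153 * 3.0 * 4.4^2 / (9.81 * 7.2^2) = 245.8876 m^2


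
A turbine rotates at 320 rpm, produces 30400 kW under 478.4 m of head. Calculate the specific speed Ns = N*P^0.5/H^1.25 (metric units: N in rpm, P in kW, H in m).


Ns = 320 * 30400^0.5 / 478.4^1.25 = 24.9372


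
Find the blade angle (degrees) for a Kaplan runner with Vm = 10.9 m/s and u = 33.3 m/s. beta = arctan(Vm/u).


beta = arctan(10.9 / 33.3) = 18.1247 degrees


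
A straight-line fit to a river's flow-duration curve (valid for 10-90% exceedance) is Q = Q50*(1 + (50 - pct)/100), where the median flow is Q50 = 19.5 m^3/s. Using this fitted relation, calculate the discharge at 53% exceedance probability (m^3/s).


Q = 19.5 * (1 + (50 - 53)/100) = 18.9150 m^3/s


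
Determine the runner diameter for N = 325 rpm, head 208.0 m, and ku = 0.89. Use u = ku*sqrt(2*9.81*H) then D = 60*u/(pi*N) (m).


u = 0.89 * sqrt(2*9.81*208.0) = 56.8553 m/s
D = 60 * 56.8553 / (pi * 325) = 3.3411 m


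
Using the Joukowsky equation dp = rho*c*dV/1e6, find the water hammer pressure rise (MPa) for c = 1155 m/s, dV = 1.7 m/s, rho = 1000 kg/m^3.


dp = 1000 * 1155 * 1.7 / 1e6 = 1.9635 MPa


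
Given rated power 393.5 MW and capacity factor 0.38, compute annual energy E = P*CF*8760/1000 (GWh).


E = 393.5 * 0.38 * 8760 / 1000 = 1309.8828 GWh


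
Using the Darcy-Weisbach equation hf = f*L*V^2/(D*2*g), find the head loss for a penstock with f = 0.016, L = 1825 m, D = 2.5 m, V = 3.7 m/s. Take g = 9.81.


hf = 0.016 * 1825 * 3.7^2 / (2.5 * 2 * 9.81) = 8.1498 m


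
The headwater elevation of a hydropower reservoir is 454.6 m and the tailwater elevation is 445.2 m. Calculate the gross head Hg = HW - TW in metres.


Hg = 454.6 - 445.2 = 9.4000 m


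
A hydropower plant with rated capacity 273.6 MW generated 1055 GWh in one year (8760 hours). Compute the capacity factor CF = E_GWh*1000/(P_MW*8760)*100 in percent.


CF = 1055 * 1000 / (273.6 * 8760) * 100 = 44.0182 %


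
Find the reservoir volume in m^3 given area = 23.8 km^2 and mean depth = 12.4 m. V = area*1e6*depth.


V = 23.8 * 1e6 * 12.4 = 2.9512e+08 m^3


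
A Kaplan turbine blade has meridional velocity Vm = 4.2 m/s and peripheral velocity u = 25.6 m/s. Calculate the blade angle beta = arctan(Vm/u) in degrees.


beta = arctan(4.2 / 25.6) = 9.3171 degrees


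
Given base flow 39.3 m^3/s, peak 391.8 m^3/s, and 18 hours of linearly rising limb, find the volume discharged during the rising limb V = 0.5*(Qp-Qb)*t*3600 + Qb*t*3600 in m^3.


V = 0.5*(391.8 - 39.3)*18*3600 + 39.3*18*3600 = 1.3968e+07 m^3


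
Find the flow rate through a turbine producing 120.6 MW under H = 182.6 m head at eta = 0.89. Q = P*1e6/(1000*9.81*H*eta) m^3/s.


Q = 120.6 * 1e6 / (1000 * 9.81 * 182.6 * 0.89) = 75.6463 m^3/s


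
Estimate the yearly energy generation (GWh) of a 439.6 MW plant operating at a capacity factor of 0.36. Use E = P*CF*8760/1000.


E = 439.6 * 0.36 * 8760 / 1000 = 1386.3226 GWh


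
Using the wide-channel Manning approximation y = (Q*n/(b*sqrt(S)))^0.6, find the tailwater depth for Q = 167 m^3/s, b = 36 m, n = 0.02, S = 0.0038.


y = (167 * 0.02 / (36 * 0.0038^0.5))^0.6 = 1.2780 m


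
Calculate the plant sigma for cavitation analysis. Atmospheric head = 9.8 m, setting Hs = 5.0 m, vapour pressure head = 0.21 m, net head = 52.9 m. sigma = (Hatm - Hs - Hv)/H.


sigma = (9.8 - 5.0 - 0.21) / 52.9 = 0.0868


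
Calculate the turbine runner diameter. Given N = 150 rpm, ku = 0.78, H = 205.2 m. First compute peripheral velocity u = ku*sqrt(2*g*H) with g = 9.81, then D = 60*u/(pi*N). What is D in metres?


u = 0.78 * sqrt(2*9.81*205.2) = 49.4917 m/s
D = 60 * 49.4917 / (pi * 150) = 6.3015 m


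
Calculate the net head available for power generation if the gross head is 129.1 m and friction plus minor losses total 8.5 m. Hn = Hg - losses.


Hn = 129.1 - 8.5 = 120.6000 m


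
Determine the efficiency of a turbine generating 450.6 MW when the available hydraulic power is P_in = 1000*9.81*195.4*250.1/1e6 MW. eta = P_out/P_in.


P_in = 1000 * 9.81 * 195.4 * 250.1 / 1e6 = 479.4102 MW
eta = 450.6 / 479.4102 = 0.9399


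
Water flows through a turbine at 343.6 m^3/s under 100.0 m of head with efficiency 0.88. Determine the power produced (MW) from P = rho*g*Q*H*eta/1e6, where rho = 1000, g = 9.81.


P = 1000 * 9.81 * 343.6 * 100.0 * 0.88 / 1e6 = 296.6230 MW


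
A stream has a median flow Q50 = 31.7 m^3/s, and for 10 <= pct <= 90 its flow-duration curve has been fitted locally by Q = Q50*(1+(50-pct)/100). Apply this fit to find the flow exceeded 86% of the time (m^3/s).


Q = 31.7 * (1 + (50 - 86)/100) = 20.2880 m^3/s


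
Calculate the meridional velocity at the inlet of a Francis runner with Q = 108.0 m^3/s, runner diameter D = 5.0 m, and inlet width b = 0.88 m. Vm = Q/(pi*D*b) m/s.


Vm = 108.0 / (pi * 5.0 * 0.88) = 7.8131 m/s


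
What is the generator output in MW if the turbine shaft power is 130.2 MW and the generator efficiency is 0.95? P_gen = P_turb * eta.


P_gen = 130.2 * 0.95 = 123.6900 MW


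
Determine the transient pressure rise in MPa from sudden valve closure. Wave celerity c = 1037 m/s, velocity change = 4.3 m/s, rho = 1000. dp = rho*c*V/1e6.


dp = 1000 * 1037 * 4.3 / 1e6 = 4.4591 MPa


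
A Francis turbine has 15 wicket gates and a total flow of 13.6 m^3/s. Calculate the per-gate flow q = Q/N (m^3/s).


q = 13.6 / 15 = 0.9067 m^3/s


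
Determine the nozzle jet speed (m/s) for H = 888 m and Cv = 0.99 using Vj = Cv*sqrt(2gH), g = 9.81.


Vj = 0.99 * sqrt(2*9.81*888) = 130.6746 m/s


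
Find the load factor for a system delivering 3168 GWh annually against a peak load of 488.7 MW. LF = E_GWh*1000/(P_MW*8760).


LF = 3168 * 1000 / (488.7 * 8760) = 0.7400


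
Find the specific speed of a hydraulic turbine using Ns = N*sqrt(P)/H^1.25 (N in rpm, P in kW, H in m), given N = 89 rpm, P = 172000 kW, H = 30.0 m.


Ns = 89 * 172000^0.5 / 30.0^1.25 = 525.7178


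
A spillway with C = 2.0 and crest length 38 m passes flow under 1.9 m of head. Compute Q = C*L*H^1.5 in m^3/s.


Q = 2.0 * 38 * 1.9^1.5 = 199.0417 m^3/s


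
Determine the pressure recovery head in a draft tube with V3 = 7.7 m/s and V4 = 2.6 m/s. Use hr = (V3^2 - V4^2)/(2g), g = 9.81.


hr = (7.7^2 - 2.6^2) / (2*9.81) = 2.6774 m


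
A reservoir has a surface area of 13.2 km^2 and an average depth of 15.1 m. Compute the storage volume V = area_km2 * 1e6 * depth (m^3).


V = 13.2 * 1e6 * 15.1 = 1.9932e+08 m^3


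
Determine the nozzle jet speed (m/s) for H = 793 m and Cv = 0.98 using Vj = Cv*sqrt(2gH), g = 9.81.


Vj = 0.98 * sqrt(2*9.81*793) = 122.2397 m/s


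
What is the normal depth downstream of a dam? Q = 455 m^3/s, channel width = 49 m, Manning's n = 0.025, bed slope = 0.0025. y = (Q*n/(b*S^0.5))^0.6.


y = (455 * 0.025 / (49 * 0.0025^0.5))^0.6 = 2.5123 m


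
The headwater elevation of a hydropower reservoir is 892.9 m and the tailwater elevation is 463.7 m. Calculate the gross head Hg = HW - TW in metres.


Hg = 892.9 - 463.7 = 429.2000 m


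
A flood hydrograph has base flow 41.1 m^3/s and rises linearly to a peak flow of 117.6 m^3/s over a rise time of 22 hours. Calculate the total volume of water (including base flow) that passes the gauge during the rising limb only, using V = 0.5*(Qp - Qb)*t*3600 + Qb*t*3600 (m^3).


V = 0.5*(117.6 - 41.1)*22*3600 + 41.1*22*3600 = 6.2845e+06 m^3


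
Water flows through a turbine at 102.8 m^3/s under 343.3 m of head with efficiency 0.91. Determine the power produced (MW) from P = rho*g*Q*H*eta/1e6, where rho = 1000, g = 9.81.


P = 1000 * 9.81 * 102.8 * 343.3 * 0.91 / 1e6 = 315.0484 MW


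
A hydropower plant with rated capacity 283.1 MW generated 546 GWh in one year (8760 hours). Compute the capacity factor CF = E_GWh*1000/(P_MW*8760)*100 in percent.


CF = 546 * 1000 / (283.1 * 8760) * 100 = 22.0165 %


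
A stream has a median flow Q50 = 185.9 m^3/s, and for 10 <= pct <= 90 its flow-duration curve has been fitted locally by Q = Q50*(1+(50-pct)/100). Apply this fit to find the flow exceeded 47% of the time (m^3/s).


Q = 185.9 * (1 + (50 - 47)/100) = 191.4770 m^3/s


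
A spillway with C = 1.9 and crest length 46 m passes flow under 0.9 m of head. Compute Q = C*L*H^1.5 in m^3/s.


Q = 1.9 * 46 * 0.9^1.5 = 74.6234 m^3/s


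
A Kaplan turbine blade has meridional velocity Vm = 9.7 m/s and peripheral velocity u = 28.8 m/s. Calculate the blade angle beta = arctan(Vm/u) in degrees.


beta = arctan(9.7 / 28.8) = 18.6138 degrees


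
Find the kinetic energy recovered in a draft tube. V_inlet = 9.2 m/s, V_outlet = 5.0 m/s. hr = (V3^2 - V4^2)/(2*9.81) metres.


hr = (9.2^2 - 5.0^2) / (2*9.81) = 3.0398 m


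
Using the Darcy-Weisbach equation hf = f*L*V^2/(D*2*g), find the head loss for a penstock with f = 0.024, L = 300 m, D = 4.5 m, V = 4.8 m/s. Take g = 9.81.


hf = 0.024 * 300 * 4.8^2 / (4.5 * 2 * 9.81) = 1.8789 m


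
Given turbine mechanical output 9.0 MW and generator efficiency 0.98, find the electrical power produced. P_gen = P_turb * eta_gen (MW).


P_gen = 9.0 * 0.98 = 8.8200 MW


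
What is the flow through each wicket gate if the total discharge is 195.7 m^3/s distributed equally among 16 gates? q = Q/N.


q = 195.7 / 16 = 12.2312 m^3/s


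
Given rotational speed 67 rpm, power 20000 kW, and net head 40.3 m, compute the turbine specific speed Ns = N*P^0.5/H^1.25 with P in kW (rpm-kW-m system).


Ns = 67 * 20000^0.5 / 40.3^1.25 = 93.3165


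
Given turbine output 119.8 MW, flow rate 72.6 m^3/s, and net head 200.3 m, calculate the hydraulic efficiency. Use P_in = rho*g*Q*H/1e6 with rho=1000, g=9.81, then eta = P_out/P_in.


P_in = 1000 * 9.81 * 72.6 * 200.3 / 1e6 = 142.6549 MW
eta = 119.8 / 142.6549 = 0.8398


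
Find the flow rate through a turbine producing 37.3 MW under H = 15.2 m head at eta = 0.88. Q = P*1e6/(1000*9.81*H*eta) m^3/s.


Q = 37.3 * 1e6 / (1000 * 9.81 * 15.2 * 0.88) = 284.2586 m^3/s


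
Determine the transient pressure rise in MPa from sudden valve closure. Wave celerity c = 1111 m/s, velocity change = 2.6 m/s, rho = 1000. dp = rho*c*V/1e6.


dp = 1000 * 1111 * 2.6 / 1e6 = 2.8886 MPa


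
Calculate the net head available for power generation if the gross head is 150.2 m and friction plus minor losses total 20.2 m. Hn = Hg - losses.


Hn = 150.2 - 20.2 = 130.0000 m


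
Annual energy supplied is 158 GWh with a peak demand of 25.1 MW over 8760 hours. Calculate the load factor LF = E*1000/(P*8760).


LF = 158 * 1000 / (25.1 * 8760) = 0.7186


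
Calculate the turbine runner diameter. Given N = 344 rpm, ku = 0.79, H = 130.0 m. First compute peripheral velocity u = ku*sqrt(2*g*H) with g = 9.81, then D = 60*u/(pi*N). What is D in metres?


u = 0.79 * sqrt(2*9.81*130.0) = 39.8977 m/s
D = 60 * 39.8977 / (pi * 344) = 2.2151 m


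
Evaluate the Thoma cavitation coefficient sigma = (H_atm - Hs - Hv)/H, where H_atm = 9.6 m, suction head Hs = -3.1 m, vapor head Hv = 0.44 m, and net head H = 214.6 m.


sigma = (9.6 - (-3.1) - 0.44) / 214.6 = 0.0571


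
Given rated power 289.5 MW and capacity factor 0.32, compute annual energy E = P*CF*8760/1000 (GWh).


E = 289.5 * 0.32 * 8760 / 1000 = 811.5264 GWh


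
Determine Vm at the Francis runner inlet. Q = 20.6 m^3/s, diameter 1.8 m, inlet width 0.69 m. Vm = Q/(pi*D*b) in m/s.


Vm = 20.6 / (pi * 1.8 * 0.69) = 5.2795 m/s


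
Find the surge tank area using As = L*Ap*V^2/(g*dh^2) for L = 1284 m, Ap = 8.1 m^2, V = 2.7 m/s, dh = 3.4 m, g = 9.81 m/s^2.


As = 1284 * 8.1 * 2.7^2 / (9.81 * 3.4^2) = 668.5759 m^2


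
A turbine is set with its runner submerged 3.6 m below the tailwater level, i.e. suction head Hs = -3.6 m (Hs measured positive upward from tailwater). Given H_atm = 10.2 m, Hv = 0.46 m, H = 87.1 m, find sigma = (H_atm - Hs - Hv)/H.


sigma = (10.2 - (-3.6) - 0.46) / 87.1 = 0.1532


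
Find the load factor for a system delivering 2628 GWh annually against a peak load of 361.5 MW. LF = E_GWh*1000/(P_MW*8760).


LF = 2628 * 1000 / (361.5 * 8760) = 0.8299


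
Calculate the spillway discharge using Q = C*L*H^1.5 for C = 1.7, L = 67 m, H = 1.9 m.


Q = 1.7 * 67 * 1.9^1.5 = 298.3006 m^3/s


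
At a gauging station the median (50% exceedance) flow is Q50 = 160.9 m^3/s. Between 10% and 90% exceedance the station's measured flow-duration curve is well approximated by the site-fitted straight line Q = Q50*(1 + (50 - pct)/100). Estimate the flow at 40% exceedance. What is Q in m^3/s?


Q = 160.9 * (1 + (50 - 40)/100) = 176.9900 m^3/s


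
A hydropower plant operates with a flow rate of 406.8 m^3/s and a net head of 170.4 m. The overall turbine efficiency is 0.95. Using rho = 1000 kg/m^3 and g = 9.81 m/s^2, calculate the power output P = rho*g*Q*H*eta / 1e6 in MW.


P = 1000 * 9.81 * 406.8 * 170.4 * 0.95 / 1e6 = 646.0158 MW


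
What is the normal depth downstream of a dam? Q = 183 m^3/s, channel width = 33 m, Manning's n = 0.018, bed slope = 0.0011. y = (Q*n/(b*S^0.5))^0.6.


y = (183 * 0.018 / (33 * 0.0011^0.5))^0.6 = 1.9369 m


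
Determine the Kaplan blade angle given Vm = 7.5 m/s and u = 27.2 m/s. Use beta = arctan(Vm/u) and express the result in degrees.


beta = arctan(7.5 / 27.2) = 15.4154 degrees


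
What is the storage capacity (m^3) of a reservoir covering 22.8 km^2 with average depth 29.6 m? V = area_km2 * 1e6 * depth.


V = 22.8 * 1e6 * 29.6 = 6.7488e+08 m^3


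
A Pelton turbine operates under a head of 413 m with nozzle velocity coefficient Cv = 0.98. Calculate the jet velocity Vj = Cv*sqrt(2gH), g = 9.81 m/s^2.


Vj = 0.98 * sqrt(2*9.81*413) = 88.2167 m/s


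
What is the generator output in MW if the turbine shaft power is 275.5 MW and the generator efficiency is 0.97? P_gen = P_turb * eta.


P_gen = 275.5 * 0.97 = 267.2350 MW


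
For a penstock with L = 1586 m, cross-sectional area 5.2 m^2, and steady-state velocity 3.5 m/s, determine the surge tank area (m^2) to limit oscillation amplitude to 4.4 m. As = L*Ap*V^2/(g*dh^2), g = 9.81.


As = 1586 * 5.2 * 3.5^2 / (9.81 * 4.4^2) = 531.9469 m^2


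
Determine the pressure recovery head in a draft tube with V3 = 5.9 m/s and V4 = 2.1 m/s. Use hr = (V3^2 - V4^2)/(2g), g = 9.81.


hr = (5.9^2 - 2.1^2) / (2*9.81) = 1.5494 m


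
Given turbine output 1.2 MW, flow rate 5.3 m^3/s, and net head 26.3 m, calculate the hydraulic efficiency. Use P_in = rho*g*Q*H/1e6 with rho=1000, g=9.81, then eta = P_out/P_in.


P_in = 1000 * 9.81 * 5.3 * 26.3 / 1e6 = 1.3674 MW
eta = 1.2 / 1.3674 = 0.8776


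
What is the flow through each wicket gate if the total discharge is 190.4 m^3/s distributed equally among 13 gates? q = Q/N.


q = 190.4 / 13 = 14.6462 m^3/s


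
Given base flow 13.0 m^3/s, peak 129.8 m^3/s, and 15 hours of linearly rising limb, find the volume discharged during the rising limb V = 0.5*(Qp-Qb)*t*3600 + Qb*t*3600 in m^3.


V = 0.5*(129.8 - 13.0)*15*3600 + 13.0*15*3600 = 3.8556e+06 m^3
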